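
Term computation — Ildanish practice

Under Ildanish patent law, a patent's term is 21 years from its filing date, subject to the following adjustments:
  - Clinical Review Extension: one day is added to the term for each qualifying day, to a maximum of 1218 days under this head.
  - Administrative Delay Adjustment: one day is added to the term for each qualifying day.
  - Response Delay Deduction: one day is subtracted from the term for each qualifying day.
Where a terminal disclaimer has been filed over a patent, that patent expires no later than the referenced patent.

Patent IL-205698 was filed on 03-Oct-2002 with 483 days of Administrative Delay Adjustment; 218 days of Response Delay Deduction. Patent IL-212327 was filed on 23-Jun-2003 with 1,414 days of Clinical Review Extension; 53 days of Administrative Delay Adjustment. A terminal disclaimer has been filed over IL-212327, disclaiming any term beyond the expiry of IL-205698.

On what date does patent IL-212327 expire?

June 24, 2024

Natural term of IL-212327:
  Base: filing + 21 years → 23 June 2024.
  Clinical Review Extension: 1414 days claimed exceeds the 1218-day cap, so +1218 days → 24 October 2027.
  Administrative Delay Adjustment: +53 days → 16 December 2027.
Expiry of referenced patent IL-205698:
  Base: filing + 21 years → 3 October 2023.
  Administrative Delay Adjustment: +483 days → 28 January 2025.
  Response Delay Deduction: −218 days → 24 June 2024.
Terminal disclaimer: IL-212327 expires on the earlier of 16 December 2027 and 24 June 2024.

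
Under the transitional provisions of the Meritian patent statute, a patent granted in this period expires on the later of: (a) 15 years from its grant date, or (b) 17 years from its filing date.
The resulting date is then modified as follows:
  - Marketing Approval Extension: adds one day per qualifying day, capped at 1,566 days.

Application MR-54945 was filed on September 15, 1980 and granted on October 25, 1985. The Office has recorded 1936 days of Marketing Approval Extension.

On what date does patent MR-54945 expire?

(a) grant + 15 years → 25 October 2000.
(b) filing + 17 years → 15 September 1997.
Later of the two: 25 October 2000.
Marketing Approval Extension: 1936 days claimed exceeds the 1566-day cap, so +1566 days → 7 February 2005.

February 7, 2005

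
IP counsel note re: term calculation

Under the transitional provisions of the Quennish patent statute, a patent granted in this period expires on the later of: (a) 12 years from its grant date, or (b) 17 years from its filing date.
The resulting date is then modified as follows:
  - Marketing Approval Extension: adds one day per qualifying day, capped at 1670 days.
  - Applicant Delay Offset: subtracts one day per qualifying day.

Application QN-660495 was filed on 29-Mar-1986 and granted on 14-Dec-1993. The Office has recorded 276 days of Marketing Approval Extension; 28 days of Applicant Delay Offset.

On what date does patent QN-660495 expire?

2006-08-19

(a) grant + 12 years → 14 December 2005.
(b) filing + 17 years → 29 March 2003.
Later of the two: 14 December 2005.
Marketing Approval Extension: 276 days (within the 1670-day cap) → +276 days → 16 September 2006.
Applicant Delay Offset: −28 days → 19 August 2006.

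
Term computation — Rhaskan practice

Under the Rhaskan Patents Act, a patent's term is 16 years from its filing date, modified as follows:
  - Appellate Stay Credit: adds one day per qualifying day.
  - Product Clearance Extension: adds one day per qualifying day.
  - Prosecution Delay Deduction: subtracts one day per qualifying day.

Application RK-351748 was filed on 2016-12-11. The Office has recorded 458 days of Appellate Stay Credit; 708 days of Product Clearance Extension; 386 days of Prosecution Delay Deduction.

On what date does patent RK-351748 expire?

Base term: filing date + 16 years → 11 December 2032.
Appellate Stay Credit: +458 days → 14 March 2034.
Product Clearance Extension: +708 days → 20 February 2036.
Prosecution Delay Deduction: −386 days → 30 January 2035.

January 30, 2035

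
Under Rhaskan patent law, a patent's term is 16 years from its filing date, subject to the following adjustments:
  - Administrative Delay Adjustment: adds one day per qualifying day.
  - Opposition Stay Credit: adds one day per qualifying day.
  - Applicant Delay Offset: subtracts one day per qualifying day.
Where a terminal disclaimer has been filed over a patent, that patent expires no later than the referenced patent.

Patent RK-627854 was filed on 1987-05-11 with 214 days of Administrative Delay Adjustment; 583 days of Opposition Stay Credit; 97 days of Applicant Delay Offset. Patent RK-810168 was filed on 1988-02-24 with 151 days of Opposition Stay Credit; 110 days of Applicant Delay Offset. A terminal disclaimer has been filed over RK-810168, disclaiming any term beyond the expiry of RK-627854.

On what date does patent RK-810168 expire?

Natural term of RK-810168:
  Base: filing + 16 years → 24 February 2004.
  Opposition Stay Credit: +151 days → 24 July 2004.
  Applicant Delay Offset: −110 days → 5 April 2004.
Expiry of referenced patent RK-627854:
  Base: filing + 16 years → 11 May 2003.
  Administrative Delay Adjustment: +214 days → 11 December 2003.
  Opposition Stay Credit: +583 days → 16 July 2005.
  Applicant Delay Offset: −97 days → 10 April 2005.
Terminal disclaimer: RK-810168 expires on the earlier of 5 April 2004 and 10 April 2005.

April 5, 2004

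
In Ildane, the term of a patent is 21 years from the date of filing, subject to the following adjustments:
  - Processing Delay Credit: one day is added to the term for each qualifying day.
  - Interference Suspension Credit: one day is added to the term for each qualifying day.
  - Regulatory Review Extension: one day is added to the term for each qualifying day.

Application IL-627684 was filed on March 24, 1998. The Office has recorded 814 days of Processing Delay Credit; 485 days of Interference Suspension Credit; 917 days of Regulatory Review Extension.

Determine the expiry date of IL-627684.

Base term: filing date + 21 years → 24 March 2019.
Processing Delay Credit: +814 days → 15 June 2021.
Interference Suspension Credit: +485 days → 13 October 2022.
Regulatory Review Extension: +917 days → 17 April 2025.

2025-04-17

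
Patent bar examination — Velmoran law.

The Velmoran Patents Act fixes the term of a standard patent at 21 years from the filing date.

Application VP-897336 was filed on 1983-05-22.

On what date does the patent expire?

May 22, 2004

Filing date + 21 years → 22 May 2004.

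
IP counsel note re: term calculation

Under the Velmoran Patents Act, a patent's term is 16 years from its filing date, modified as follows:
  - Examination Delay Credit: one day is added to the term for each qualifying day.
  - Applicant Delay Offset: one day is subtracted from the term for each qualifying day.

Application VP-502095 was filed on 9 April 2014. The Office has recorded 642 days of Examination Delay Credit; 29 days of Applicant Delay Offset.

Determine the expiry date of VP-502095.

Base term: filing date + 16 years → 9 April 2030.
Examination Delay Credit: +642 days → 11 January 2032.
Applicant Delay Offset: −29 days → 13 December 2031.

2031-12-13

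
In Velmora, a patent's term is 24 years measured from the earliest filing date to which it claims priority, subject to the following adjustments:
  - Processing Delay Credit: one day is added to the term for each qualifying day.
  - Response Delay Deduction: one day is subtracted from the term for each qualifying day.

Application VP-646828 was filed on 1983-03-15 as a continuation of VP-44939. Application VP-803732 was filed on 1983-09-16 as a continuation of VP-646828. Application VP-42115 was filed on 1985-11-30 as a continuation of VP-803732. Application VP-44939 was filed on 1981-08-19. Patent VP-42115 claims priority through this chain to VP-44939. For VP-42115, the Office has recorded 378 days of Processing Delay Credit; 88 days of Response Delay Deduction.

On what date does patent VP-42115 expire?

June 5, 2006

Earliest priority filing: 19 August 1981.
Base term: 19 August 1981 + 24 years → 19 August 2005.
Processing Delay Credit: +378 days → 1 September 2006.
Response Delay Deduction: −88 days → 5 June 2006.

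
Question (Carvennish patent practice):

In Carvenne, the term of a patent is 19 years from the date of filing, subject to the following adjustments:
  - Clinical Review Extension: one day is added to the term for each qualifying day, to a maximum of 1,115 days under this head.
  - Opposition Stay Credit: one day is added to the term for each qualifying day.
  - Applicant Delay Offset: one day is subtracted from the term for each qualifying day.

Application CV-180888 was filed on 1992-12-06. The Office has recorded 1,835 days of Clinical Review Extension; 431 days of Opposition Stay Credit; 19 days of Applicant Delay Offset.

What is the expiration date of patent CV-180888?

2016-02-10

Base term: filing date + 19 years → 6 December 2011.
Clinical Review Extension: 1835 days claimed exceeds the 1115-day cap, so +1115 days → 25 December 2014.
Opposition Stay Credit: +431 days → 29 February 2016.
Applicant Delay Offset: −19 days → 10 February 2016.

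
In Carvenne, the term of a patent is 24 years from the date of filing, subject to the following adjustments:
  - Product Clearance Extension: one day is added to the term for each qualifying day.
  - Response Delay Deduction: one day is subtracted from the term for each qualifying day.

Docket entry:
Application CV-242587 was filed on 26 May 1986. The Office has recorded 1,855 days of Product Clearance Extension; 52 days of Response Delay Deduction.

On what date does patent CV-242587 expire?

Base term: filing date + 24 years → 26 May 2010.
Product Clearance Extension: +1855 days → 24 June 2015.
Response Delay Deduction: −52 days → 3 May 2015.

May 3, 2015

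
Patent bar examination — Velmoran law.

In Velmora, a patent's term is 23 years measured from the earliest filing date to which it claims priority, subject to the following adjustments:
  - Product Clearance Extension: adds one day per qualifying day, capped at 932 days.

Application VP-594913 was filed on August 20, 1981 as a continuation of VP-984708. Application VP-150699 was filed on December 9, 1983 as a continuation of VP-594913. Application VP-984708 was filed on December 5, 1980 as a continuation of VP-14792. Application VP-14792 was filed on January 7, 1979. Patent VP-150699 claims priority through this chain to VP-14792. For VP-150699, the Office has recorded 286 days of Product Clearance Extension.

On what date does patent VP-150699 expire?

Earliest priority filing: 7 January 1979.
Base term: 7 January 1979 + 23 years → 7 January 2002.
Product Clearance Extension: 286 days (within the 932-day cap) → +286 days → 20 October 2002.

2002-10-20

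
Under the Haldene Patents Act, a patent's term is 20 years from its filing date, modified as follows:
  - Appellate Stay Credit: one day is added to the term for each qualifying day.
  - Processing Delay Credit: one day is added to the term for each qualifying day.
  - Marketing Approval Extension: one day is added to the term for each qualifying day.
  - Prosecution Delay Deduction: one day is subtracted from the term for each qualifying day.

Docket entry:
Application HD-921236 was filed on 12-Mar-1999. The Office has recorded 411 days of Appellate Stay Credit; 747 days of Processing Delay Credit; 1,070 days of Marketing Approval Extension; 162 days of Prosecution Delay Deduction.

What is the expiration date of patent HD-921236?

Base term: filing date + 20 years → 12 March 2019.
Appellate Stay Credit: +411 days → 26 April 2020.
Processing Delay Credit: +747 days → 13 May 2022.
Marketing Approval Extension: +1070 days → 17 April 2025.
Prosecution Delay Deduction: −162 days → 6 November 2024.

2024-11-06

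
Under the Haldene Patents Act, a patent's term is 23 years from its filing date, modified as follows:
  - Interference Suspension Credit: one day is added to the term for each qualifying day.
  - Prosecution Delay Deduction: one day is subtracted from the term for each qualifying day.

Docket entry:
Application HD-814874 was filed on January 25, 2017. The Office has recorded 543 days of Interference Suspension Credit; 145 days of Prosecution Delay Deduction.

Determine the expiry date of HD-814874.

2041-02-26

Base term: filing date + 23 years → 25 January 2040.
Interference Suspension Credit: +543 days → 21 July 2041.
Prosecution Delay Deduction: −145 days → 26 February 2041.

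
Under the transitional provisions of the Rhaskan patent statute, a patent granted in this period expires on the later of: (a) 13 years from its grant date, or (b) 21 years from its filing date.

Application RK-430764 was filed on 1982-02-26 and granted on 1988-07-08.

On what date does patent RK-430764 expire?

(a) grant + 13 years → 8 July 2001.
(b) filing + 21 years → 26 February 2003.
Later of the two: 26 February 2003.

2003-02-26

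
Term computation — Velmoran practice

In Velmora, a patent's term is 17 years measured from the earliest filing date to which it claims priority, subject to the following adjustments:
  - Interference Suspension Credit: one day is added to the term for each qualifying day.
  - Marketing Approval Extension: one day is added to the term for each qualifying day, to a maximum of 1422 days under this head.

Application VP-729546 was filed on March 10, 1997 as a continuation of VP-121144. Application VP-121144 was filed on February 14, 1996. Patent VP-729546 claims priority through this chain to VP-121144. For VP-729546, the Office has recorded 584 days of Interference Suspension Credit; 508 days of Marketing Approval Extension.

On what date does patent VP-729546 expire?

2016-02-11

Earliest priority filing: 14 February 1996.
Base term: 14 February 1996 + 17 years → 14 February 2013.
Interference Suspension Credit: +584 days → 21 September 2014.
Marketing Approval Extension: 508 days (within the 1422-day cap) → +508 days → 11 February 2016.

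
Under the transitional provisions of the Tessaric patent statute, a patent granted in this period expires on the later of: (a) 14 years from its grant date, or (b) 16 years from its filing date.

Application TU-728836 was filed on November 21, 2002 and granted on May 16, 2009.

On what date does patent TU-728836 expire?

(a) grant + 14 years → 16 May 2023.
(b) filing + 16 years → 21 November 2018.
Later of the two: 16 May 2023.

2023-05-16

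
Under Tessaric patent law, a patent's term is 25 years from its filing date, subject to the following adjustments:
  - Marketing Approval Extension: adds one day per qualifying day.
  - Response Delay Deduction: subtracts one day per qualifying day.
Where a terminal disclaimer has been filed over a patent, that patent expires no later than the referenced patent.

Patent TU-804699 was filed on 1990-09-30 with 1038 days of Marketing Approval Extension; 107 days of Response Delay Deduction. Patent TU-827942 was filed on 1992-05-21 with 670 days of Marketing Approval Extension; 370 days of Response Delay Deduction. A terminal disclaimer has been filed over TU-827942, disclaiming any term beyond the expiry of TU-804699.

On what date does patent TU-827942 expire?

Natural term of TU-827942:
  Base: filing + 25 years → 21 May 2017.
  Marketing Approval Extension: +670 days → 22 March 2019.
  Response Delay Deduction: −370 days → 17 March 2018.
Expiry of referenced patent TU-804699:
  Base: filing + 25 years → 30 September 2015.
  Marketing Approval Extension: +1038 days → 3 August 2018.
  Response Delay Deduction: −107 days → 18 April 2018.
Terminal disclaimer: TU-827942 expires on the earlier of 17 March 2018 and 18 April 2018.

March 17, 2018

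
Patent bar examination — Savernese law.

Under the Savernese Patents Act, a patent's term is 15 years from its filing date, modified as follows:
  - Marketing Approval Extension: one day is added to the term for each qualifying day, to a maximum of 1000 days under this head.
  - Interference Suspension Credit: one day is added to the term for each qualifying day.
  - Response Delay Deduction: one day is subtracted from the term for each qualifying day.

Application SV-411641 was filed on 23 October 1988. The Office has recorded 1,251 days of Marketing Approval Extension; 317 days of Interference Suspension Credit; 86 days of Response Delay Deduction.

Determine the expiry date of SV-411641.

Base term: filing date + 15 years → 23 October 2003.
Marketing Approval Extension: 1251 days claimed exceeds the 1000-day cap, so +1000 days → 19 July 2006.
Interference Suspension Credit: +317 days → 1 June 2007.
Response Delay Deduction: −86 days → 7 March 2007.

March 7, 2007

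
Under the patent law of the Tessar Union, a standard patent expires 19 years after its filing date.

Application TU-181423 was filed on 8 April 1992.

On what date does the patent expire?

Filing date + 19 years → 8 April 2011.

2011-04-08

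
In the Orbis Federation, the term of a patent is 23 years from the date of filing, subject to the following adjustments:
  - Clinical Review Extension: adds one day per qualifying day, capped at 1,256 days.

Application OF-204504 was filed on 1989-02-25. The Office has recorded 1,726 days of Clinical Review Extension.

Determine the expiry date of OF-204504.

August 4, 2015

Base term: filing date + 23 years → 25 February 2012.
Clinical Review Extension: 1726 days claimed exceeds the 1256-day cap, so +1256 days → 4 August 2015.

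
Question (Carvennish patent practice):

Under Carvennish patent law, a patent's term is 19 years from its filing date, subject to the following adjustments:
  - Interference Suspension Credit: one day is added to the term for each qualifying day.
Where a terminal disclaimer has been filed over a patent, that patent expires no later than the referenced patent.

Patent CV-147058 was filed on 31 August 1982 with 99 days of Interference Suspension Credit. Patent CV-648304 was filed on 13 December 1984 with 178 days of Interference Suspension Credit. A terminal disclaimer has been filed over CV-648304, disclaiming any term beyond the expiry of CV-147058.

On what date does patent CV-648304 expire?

Natural term of CV-648304:
  Base: filing + 19 years → 13 December 2003.
  Interference Suspension Credit: +178 days → 8 June 2004.
Expiry of referenced patent CV-147058:
  Base: filing + 19 years → 31 August 2001.
  Interference Suspension Credit: +99 days → 8 December 2001.
Terminal disclaimer: CV-648304 expires on the earlier of 8 June 2004 and 8 December 2001.

2001-12-08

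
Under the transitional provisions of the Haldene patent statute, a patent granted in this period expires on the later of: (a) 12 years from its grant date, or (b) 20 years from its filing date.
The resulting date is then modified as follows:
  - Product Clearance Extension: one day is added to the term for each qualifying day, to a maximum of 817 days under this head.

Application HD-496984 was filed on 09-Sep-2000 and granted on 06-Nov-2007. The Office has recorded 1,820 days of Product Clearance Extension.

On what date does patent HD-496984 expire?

(a) grant + 12 years → 6 November 2019.
(b) filing + 20 years → 9 September 2020.
Later of the two: 9 September 2020.
Product Clearance Extension: 1820 days claimed exceeds the 817-day cap, so +817 days → 5 December 2022.

2022-12-05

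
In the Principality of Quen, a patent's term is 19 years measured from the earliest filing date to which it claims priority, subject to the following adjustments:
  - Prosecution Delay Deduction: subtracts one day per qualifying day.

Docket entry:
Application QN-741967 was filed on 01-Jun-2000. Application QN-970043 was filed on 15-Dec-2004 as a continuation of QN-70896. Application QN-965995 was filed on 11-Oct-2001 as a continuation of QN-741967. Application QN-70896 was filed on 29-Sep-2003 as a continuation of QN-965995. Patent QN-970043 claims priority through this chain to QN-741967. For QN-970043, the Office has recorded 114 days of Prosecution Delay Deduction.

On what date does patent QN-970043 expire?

Earliest priority filing: 1 June 2000.
Base term: 1 June 2000 + 19 years → 1 June 2019.
Prosecution Delay Deduction: −114 days → 7 February 2019.

February 7, 2019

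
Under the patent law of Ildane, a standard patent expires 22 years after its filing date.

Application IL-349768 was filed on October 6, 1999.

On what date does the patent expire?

Filing date + 22 years → 6 October 2021.

2021-10-06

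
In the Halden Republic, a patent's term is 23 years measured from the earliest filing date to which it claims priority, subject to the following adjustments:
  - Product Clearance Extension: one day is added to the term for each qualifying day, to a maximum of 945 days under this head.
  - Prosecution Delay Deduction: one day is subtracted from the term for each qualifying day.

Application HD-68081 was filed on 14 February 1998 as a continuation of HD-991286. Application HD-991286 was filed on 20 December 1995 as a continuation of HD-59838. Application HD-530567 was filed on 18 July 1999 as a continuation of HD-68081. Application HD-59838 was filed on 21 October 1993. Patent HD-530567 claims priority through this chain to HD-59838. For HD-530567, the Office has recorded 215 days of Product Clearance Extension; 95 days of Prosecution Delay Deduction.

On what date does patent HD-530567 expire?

Earliest priority filing: 21 October 1993.
Base term: 21 October 1993 + 23 years → 21 October 2016.
Product Clearance Extension: 215 days (within the 945-day cap) → +215 days → 24 May 2017.
Prosecution Delay Deduction: −95 days → 18 February 2017.

February 18, 2017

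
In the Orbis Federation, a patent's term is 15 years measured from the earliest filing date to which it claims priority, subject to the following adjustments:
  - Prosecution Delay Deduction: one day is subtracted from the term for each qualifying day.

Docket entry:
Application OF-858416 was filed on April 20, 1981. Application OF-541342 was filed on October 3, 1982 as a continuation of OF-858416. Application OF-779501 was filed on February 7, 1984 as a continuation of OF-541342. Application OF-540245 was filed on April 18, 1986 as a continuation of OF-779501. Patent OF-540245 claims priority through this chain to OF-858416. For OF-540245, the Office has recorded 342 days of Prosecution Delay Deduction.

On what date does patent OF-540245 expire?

Earliest priority filing: 20 April 1981.
Base term: 20 April 1981 + 15 years → 20 April 1996.
Prosecution Delay Deduction: −342 days → 14 May 1995.

1995-05-14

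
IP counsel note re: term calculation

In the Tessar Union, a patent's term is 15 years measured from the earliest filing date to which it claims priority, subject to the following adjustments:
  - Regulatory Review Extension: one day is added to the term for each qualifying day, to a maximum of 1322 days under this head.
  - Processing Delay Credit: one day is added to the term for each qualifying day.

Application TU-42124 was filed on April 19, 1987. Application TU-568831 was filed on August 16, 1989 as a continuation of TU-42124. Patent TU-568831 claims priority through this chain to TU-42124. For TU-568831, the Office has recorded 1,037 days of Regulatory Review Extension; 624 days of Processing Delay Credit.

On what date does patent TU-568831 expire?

2006-11-05

Earliest priority filing: 19 April 1987.
Base term: 19 April 1987 + 15 years → 19 April 2002.
Regulatory Review Extension: 1037 days (within the 1322-day cap) → +1037 days → 19 February 2005.
Processing Delay Credit: +624 days → 5 November 2006.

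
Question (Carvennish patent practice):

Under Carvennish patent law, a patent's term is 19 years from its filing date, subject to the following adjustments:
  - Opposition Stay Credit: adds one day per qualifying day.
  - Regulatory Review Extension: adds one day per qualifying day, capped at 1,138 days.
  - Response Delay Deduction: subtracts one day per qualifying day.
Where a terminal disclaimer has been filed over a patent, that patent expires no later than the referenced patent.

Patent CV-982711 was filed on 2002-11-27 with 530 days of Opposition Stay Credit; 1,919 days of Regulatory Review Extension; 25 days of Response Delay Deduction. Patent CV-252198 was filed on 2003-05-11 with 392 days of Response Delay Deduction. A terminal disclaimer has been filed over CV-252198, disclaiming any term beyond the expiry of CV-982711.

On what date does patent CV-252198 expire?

2021-04-14

Natural term of CV-252198:
  Base: filing + 19 years → 11 May 2022.
  Response Delay Deduction: −392 days → 14 April 2021.
Expiry of referenced patent CV-982711:
  Base: filing + 19 years → 27 November 2021.
  Opposition Stay Credit: +530 days → 11 May 2023.
  Regulatory Review Extension: 1919 days claimed exceeds the 1138-day cap, so +1138 days → 22 June 2026.
  Response Delay Deduction: −25 days → 28 May 2026.
Terminal disclaimer: CV-252198 expires on the earlier of 14 April 2021 and 28 May 2026.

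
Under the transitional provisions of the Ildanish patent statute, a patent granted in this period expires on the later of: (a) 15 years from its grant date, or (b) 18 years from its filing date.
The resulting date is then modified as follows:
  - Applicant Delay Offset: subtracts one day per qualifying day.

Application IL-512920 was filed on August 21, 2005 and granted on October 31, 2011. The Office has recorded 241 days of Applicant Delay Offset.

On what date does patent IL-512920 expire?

(a) grant + 15 years → 31 October 2026.
(b) filing + 18 years → 21 August 2023.
Later of the two: 31 October 2026.
Applicant Delay Offset: −241 days → 4 March 2026.

2026-03-04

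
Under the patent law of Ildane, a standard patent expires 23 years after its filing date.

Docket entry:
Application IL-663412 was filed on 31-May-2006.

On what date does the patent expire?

Filing date + 23 years → 31 May 2029.

2029-05-31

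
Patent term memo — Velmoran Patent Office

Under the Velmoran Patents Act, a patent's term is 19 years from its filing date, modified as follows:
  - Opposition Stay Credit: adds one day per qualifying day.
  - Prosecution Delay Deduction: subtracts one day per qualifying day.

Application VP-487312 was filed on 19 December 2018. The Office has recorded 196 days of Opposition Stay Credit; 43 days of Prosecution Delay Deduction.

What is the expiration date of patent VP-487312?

May 21, 2038

Base term: filing date + 19 years → 19 December 2037.
Opposition Stay Credit: +196 days → 3 July 2038.
Prosecution Delay Deduction: −43 days → 21 May 2038.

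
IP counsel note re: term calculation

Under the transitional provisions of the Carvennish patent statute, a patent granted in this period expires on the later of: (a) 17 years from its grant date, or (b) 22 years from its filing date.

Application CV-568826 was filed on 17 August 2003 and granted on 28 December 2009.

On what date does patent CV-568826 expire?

(a) grant + 17 years → 28 December 2026.
(b) filing + 22 years → 17 August 2025.
Later of the two: 28 December 2026.

December 28, 2026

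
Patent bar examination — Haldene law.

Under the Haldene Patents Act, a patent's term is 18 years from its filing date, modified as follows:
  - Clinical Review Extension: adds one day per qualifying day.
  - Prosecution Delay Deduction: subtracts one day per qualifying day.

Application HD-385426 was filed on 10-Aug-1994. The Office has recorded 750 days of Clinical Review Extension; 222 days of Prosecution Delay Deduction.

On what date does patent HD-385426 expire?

Base term: filing date + 18 years → 10 August 2012.
Clinical Review Extension: +750 days → 30 August 2014.
Prosecution Delay Deduction: −222 days → 20 January 2014.

2014-01-20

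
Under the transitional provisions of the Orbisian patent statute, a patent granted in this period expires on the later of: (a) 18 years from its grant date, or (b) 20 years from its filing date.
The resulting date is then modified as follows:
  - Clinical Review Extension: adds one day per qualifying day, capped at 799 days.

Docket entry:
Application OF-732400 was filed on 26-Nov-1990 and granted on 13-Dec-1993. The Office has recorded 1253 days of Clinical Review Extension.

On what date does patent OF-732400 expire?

February 19, 2014

(a) grant + 18 years → 13 December 2011.
(b) filing + 20 years → 26 November 2010.
Later of the two: 13 December 2011.
Clinical Review Extension: 1253 days claimed exceeds the 799-day cap, so +799 days → 19 February 2014.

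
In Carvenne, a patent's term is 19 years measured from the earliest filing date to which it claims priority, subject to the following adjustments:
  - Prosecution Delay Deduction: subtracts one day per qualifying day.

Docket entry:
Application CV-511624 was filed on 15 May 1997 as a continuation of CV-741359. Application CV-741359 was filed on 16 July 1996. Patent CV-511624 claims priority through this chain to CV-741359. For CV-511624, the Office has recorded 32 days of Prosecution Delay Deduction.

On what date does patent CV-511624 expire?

2015-06-14

Earliest priority filing: 16 July 1996.
Base term: 16 July 1996 + 19 years → 16 July 2015.
Prosecution Delay Deduction: −32 days → 14 June 2015.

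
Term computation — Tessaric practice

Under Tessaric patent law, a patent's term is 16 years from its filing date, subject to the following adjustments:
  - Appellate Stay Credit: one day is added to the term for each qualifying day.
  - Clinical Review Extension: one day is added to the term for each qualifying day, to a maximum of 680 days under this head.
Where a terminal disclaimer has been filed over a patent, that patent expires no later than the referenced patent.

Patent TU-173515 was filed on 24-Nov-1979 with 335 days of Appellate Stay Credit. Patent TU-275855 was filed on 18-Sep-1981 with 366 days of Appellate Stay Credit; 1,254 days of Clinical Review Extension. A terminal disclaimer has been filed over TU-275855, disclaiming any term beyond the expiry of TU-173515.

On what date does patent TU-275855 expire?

October 24, 1996

Natural term of TU-275855:
  Base: filing + 16 years → 18 September 1997.
  Appellate Stay Credit: +366 days → 19 September 1998.
  Clinical Review Extension: 1254 days claimed exceeds the 680-day cap, so +680 days → 30 July 2000.
Expiry of referenced patent TU-173515:
  Base: filing + 16 years → 24 November 1995.
  Appellate Stay Credit: +335 days → 24 October 1996.
Terminal disclaimer: TU-275855 expires on the earlier of 30 July 2000 and 24 October 1996.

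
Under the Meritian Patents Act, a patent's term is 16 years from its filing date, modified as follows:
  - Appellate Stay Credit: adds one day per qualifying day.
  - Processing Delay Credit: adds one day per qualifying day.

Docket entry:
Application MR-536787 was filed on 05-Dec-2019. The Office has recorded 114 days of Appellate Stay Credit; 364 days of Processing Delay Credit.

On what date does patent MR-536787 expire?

2037-03-27

Base term: filing date + 16 years → 5 December 2035.
Appellate Stay Credit: +114 days → 28 March 2036.
Processing Delay Credit: +364 days → 27 March 2037.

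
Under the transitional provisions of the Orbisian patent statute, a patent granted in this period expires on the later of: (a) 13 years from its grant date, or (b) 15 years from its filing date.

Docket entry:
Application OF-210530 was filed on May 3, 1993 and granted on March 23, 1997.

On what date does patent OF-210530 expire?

(a) grant + 13 years → 23 March 2010.
(b) filing + 15 years → 3 May 2008.
Later of the two: 23 March 2010.

2010-03-23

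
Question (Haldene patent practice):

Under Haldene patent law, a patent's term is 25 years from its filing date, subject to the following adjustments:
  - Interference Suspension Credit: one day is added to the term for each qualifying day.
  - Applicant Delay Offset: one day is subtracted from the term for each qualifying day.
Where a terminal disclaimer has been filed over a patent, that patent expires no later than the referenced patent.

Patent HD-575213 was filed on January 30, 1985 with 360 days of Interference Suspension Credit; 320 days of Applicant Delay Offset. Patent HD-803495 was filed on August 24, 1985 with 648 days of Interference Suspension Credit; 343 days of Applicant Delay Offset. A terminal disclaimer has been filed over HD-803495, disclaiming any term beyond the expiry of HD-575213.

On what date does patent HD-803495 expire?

2010-03-11

Natural term of HD-803495:
  Base: filing + 25 years → 24 August 2010.
  Interference Suspension Credit: +648 days → 2 June 2012.
  Applicant Delay Offset: −343 days → 25 June 2011.
Expiry of referenced patent HD-575213:
  Base: filing + 25 years → 30 January 2010.
  Interference Suspension Credit: +360 days → 25 January 2011.
  Applicant Delay Offset: −320 days → 11 March 2010.
Terminal disclaimer: HD-803495 expires on the earlier of 25 June 2011 and 11 March 2010.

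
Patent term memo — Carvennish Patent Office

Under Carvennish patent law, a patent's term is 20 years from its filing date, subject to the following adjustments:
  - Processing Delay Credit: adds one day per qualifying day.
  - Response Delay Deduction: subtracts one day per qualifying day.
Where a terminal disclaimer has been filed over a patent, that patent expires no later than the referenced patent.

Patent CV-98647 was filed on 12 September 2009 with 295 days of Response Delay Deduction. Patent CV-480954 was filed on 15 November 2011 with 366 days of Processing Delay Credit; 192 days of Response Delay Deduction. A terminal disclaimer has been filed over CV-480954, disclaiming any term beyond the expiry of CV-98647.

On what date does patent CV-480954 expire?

2028-11-21

Natural term of CV-480954:
  Base: filing + 20 years → 15 November 2031.
  Processing Delay Credit: +366 days → 15 November 2032.
  Response Delay Deduction: −192 days → 7 May 2032.
Expiry of referenced patent CV-98647:
  Base: filing + 20 years → 12 September 2029.
  Response Delay Deduction: −295 days → 21 November 2028.
Terminal disclaimer: CV-480954 expires on the earlier of 7 May 2032 and 21 November 2028.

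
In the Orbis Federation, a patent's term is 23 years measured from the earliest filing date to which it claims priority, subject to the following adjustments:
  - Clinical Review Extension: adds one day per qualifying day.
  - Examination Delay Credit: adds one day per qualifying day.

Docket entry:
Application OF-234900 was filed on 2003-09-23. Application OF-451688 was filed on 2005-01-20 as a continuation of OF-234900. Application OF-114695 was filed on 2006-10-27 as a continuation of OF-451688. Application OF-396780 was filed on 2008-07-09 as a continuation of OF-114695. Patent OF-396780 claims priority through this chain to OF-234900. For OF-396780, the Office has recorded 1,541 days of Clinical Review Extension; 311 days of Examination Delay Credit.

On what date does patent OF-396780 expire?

Earliest priority filing: 23 September 2003.
Base term: 23 September 2003 + 23 years → 23 September 2026.
Clinical Review Extension: +1541 days → 12 December 2030.
Examination Delay Credit: +311 days → 19 October 2031.

2031-10-19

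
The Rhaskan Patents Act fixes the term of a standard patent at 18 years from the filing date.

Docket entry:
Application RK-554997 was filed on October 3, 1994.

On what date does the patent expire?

October 3, 2012

Filing date + 18 years → 3 October 2012.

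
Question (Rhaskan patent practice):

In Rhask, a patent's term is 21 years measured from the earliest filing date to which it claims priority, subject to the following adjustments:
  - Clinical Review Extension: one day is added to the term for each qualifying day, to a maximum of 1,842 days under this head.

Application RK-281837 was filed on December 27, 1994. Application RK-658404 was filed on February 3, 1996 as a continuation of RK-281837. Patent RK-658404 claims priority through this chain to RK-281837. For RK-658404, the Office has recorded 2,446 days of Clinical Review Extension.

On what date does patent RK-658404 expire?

January 11, 2021

Earliest priority filing: 27 December 1994.
Base term: 27 December 1994 + 21 years → 27 December 2015.
Clinical Review Extension: 2446 days claimed exceeds the 1842-day cap, so +1842 days → 11 January 2021.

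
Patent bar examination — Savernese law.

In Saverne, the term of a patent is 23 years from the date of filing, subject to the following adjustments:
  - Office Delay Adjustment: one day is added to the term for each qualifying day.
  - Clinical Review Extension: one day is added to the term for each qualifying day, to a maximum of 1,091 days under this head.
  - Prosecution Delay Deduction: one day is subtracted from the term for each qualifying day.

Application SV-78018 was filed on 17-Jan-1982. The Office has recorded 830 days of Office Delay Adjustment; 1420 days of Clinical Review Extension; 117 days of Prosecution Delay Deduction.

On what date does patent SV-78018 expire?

December 26, 2009

Base term: filing date + 23 years → 17 January 2005.
Office Delay Adjustment: +830 days → 27 April 2007.
Clinical Review Extension: 1420 days claimed exceeds the 1091-day cap, so +1091 days → 22 April 2010.
Prosecution Delay Deduction: −117 days → 26 December 2009.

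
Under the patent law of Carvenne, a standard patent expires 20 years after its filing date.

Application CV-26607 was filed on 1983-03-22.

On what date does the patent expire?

Filing date + 20 years → 22 March 2003.

March 22, 2003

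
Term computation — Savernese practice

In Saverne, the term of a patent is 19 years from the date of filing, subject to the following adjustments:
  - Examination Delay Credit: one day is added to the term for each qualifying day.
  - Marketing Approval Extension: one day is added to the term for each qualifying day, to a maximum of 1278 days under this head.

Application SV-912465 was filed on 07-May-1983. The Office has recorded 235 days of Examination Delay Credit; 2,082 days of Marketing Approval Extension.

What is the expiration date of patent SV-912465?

June 28, 2006

Base term: filing date + 19 years → 7 May 2002.
Examination Delay Credit: +235 days → 28 December 2002.
Marketing Approval Extension: 2082 days claimed exceeds the 1278-day cap, so +1278 days → 28 June 2006.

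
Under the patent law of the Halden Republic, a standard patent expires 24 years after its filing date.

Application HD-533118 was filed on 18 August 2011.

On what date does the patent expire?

Filing date + 24 years → 18 August 2035.

2035-08-18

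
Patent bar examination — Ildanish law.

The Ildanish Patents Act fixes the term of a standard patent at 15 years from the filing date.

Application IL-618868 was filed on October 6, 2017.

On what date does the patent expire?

2032-10-06

Filing date + 15 years → 6 October 2032.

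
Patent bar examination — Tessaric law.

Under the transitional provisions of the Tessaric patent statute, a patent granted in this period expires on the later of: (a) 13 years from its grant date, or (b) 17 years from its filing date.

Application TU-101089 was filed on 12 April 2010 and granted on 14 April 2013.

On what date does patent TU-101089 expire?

April 12, 2027

(a) grant + 13 years → 14 April 2026.
(b) filing + 17 years → 12 April 2027.
Later of the two: 12 April 2027.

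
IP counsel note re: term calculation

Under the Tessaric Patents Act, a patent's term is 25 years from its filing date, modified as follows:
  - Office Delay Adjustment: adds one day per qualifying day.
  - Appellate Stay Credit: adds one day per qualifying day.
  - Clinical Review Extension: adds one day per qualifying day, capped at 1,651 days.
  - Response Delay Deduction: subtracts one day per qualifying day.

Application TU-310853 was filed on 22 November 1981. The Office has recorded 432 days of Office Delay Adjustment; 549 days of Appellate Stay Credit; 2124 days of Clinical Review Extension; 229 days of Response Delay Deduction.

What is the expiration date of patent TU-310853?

Base term: filing date + 25 years → 22 November 2006.
Office Delay Adjustment: +432 days → 28 January 2008.
Appellate Stay Credit: +549 days → 30 July 2009.
Clinical Review Extension: 2124 days claimed exceeds the 1651-day cap, so +1651 days → 5 February 2014.
Response Delay Deduction: −229 days → 21 June 2013.

June 21, 2013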